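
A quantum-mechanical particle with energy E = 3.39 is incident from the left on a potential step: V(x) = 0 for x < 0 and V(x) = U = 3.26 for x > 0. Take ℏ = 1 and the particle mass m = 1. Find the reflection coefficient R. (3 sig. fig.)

The wavenumbers are k₁ = √(2mE)/ℏ = 2.604 on the left and k₂ = √(2m(E − U))/ℏ = 0.5099 on the right.
Matching ψ and ψ′ at x = 0 gives r = (k₁ − k₂)/(k₁ + k₂), so R = r² = 0.4522 and T = 1 − R = 0.5478.

R = 0.452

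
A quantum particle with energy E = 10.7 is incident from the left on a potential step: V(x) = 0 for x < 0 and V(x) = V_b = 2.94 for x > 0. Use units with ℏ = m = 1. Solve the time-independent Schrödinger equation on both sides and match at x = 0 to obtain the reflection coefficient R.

The wavenumbers are k₁ = √(2mE)/ℏ = 4.626 on the left and k₂ = √(2m(E − V_b))/ℏ = 3.940 on the right.
Continuity of ψ and ψ′ at the step yields the reflection amplitude r = (k₁ − k₂)/(k₁ + k₂) = 0.08014; thus R = |r|² = 0.006423, T = 0.9936.

R = 0.00642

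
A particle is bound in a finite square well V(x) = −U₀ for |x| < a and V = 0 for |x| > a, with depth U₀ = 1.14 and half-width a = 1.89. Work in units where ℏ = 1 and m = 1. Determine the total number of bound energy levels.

N = 2

Define the well-strength parameter z₀ = (a/ℏ)√(2mU₀) = 1.89 × √(2·1·1.14) = 2.854.
A new bound state (alternating even/odd) appears each time z₀ passes a multiple of π/2, so N = ⌊2z₀/π⌋ + 1 = ⌊1.817⌋ + 1 = 2.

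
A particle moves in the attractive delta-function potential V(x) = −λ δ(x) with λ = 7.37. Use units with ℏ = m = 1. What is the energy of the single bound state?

E = -27.2

For x ≠ 0 the bound state is ψ ∝ e^{−κ|x|}; integrating the TISE across the delta gives the cusp condition 2κ = 2mλ/ℏ², so κ = 7.370.
Then E = −ℏ²κ²/(2m) = −mλ²/(2ℏ²) = -27.16.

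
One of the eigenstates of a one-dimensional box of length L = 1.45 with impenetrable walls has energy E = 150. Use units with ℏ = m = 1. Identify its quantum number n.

n = 8

From E_n = n²π²ℏ²/(2mL²) invert to n = √(2mL²E)/(πℏ).
n = (1.45/π) × √(2 × 1 × 150) = 7.994 → n = 8.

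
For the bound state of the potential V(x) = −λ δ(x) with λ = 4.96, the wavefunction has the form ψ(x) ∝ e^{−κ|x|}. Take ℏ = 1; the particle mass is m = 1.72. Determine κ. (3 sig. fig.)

κ = 8.53

Integrating the TISE across x = 0 gives the cusp condition ψ'(0⁺) − ψ'(0⁻) = −(2mλ/ℏ²)ψ(0).
With ψ ∝ e^{−κ|x|} this yields −2κ = −2mλ/ℏ², so κ = mλ/ℏ² = 8.531.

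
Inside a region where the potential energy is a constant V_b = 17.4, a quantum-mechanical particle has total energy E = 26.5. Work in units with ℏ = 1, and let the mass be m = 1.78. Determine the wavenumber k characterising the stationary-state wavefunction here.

With E > V_b the solution is oscillatory, ψ ∝ e^{±ikx} with k = √(2m(E − V_b))/ℏ.
k = √(2 × 1.78 × 9.1) = 5.692.

k = 5.69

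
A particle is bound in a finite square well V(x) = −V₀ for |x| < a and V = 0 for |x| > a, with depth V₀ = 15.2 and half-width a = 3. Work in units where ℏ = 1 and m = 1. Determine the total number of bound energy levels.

The dimensionless depth is z₀ = a√(2mV₀)/ℏ = 3 × √(30.40) = 16.54.
The even/odd transcendental equations gain one root per π/2 in z₀, giving N = 1 + ⌊2z₀/π⌋ = 1 + ⌊10.53⌋ = 11.

N = 11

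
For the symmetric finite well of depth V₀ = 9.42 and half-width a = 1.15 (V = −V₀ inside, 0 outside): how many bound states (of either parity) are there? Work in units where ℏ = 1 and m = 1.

The dimensionless depth is z₀ = a√(2mV₀)/ℏ = 1.15 × √(18.84) = 4.992.
The even/odd transcendental equations gain one root per π/2 in z₀, giving N = 1 + ⌊2z₀/π⌋ = 1 + ⌊3.178⌋ = 4.

N = 4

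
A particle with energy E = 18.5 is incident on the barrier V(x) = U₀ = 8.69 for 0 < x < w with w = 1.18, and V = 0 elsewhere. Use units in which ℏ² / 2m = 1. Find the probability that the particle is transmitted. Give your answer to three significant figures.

T = 0.972

E > U₀: inside the barrier k₂ = √(2m(E − U₀))/ℏ = 3.132, k₂w = 3.696.
T = [1 + U₀² sin²(k₂w) / (4E(E − U₀))]⁻¹ = 1/1.029 = 0.972.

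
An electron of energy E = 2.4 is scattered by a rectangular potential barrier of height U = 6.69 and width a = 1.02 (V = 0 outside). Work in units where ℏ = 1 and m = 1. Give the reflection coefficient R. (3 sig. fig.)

R = 0.991

E < U: inside the barrier ψ ∝ e^{±κx} with κ = √(2m(U − E))/ℏ = 2.929.
κa = 2.988, sinh(κa) = 9.895.
The exact tunnelling result is T⁻¹ = 1 + U² sinh²(κa) / [4E(U − E)] = 107.4, so T = 0.00931.
R = 1 − T = 0.991.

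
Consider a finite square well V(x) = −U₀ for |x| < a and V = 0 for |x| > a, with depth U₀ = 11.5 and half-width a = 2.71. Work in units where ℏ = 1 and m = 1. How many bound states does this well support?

N = 9

The dimensionless depth is z₀ = a√(2mU₀)/ℏ = 2.71 × √(23.00) = 13.00.
The even/odd transcendental equations gain one root per π/2 in z₀, giving N = 1 + ⌊2z₀/π⌋ = 1 + ⌊8.274⌋ = 9.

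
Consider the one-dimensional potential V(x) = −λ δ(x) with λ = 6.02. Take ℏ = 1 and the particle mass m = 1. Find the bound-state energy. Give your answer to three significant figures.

The bound state is ψ(x) = √κ e^{−κ|x|}. The derivative jump ψ'(0⁺) − ψ'(0⁻) = −(2mλ/ℏ²)ψ(0) fixes κ = mλ/ℏ² = 6.020.
Then E = −ℏ²κ²/(2m) = −mλ²/(2ℏ²) = -18.12.

E = -18.1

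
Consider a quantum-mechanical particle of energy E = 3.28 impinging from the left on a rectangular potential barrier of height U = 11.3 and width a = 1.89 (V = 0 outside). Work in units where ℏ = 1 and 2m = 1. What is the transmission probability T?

T = 0.0000740

E < U: inside the barrier ψ ∝ e^{±κx} with κ = √(2m(U − E))/ℏ = 2.832.
κa = 5.352, sinh(κa) = 105.6.
The exact tunnelling result is T⁻¹ = 1 + U² sinh²(κa) / [4E(U − E)] = 13520, so T = 0.0000740.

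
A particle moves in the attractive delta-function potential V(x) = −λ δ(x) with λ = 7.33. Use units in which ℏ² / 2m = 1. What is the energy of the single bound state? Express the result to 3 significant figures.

E = -13.4

The bound state is ψ(x) = √κ e^{−κ|x|}. The derivative jump ψ'(0⁺) − ψ'(0⁻) = −(2mλ/ℏ²)ψ(0) fixes κ = mλ/ℏ² = 3.665.
Then E = −ℏ²κ²/(2m) = −mλ²/(2ℏ²) = -13.43.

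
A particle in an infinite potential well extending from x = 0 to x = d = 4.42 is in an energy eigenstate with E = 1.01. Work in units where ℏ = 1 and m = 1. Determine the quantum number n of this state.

From E_n = n²π²ℏ²/(2md²) invert to n = √(2md²E)/(πℏ).
n = (4.42/π) × √(2 × 1 × 1.01) = 2.000 → n = 2.

n = 2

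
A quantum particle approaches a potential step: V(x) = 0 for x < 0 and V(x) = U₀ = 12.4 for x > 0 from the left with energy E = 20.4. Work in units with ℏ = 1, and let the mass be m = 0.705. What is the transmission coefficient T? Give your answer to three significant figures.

On each side the TISE gives plane waves with k = √(2m(E − V))/ℏ: k₁ = √(2·0.705·20.4) = 5.363, k₂ = √(2·0.705·8) = 3.359.
Continuity of ψ and ψ′ at the step yields the reflection amplitude r = (k₁ − k₂)/(k₁ + k₂) = 0.2298; thus R = |r|² = 0.05283, T = 0.9472.

T = 0.947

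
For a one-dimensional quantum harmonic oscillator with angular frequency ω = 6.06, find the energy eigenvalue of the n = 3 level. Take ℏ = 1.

Using E_n = (n + ½)ℏω: E_3 = 3.5 × 6.06 = 21.21.

E = 21.2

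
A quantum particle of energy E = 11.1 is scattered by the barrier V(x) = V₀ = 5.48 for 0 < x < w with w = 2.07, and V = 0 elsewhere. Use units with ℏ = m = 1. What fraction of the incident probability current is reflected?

R = 0.0429

Above the barrier the interior wavenumber is k₂ = √(2m(E − V₀))/ℏ = 3.353, giving phase k₂w = 6.940.
T = [1 + V₀² sin²(k₂w) / (4E(E − V₀))]⁻¹ = 1/1.045 = 0.957.
R = 1 − T = 0.0429.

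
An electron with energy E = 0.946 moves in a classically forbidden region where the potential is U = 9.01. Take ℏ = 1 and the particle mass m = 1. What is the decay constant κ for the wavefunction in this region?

Since E < U the TISE in this region is ψ'' = κ²ψ with κ = √(2m(U − E))/ℏ.
κ = √(2 × 1 × 8.064) = 4.016.

κ = 4.02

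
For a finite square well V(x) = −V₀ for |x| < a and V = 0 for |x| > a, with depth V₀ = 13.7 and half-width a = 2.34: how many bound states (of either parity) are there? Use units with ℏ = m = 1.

Define the well-strength parameter z₀ = (a/ℏ)√(2mV₀) = 2.34 × √(2·1·13.7) = 12.25.
The even/odd transcendental equations gain one root per π/2 in z₀, giving N = 1 + ⌊2z₀/π⌋ = 1 + ⌊7.798⌋ = 8.

N = 8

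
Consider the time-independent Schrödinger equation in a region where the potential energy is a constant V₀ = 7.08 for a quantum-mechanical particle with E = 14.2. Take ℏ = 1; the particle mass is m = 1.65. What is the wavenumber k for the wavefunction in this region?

With E > V₀ the solution is oscillatory, ψ ∝ e^{±ikx} with k = √(2m(E − V₀))/ℏ.
k = √(2 × 1.65 × 7.12) = 4.847.

k = 4.85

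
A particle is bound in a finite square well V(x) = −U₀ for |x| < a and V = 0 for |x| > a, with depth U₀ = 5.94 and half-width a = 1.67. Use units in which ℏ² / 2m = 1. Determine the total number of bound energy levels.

Define the well-strength parameter z₀ = (a/ℏ)√(2mU₀) = 1.67 × √(2·0.5·5.94) = 4.070.
A new bound state (alternating even/odd) appears each time z₀ passes a multiple of π/2, so N = ⌊2z₀/π⌋ + 1 = ⌊2.591⌋ + 1 = 3.

N = 3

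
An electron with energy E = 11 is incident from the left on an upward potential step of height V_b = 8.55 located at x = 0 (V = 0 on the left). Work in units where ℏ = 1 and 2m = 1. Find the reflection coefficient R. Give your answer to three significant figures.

R = 0.129

The wavenumbers are k₁ = √(2mE)/ℏ = 3.317 on the left and k₂ = √(2m(E − V_b))/ℏ = 1.565 on the right.
Matching ψ and ψ′ at x = 0 gives r = (k₁ − k₂)/(k₁ + k₂), so R = r² = 0.1287 and T = 1 − R = 0.8713.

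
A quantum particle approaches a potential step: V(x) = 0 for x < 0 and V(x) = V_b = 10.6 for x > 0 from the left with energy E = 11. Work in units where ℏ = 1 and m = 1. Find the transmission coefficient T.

T = 0.538

On each side the TISE gives plane waves with k = √(2m(E − V))/ℏ: k₁ = √(2·1·11) = 4.690, k₂ = √(2·1·0.4) = 0.8944.
Continuity of ψ and ψ′ at the step yields the reflection amplitude r = (k₁ − k₂)/(k₁ + k₂) = 0.6797; thus R = |r|² = 0.4620, T = 0.5380.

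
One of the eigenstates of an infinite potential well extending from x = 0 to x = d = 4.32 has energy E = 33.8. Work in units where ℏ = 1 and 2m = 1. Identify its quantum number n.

For an infinite well E_n = n²π²ℏ²/(2md²), so n = (d/πℏ)√(2mE).
n = (4.32/π) × √(2 × 0.5 × 33.8) = 7.995 → n = 8.

n = 8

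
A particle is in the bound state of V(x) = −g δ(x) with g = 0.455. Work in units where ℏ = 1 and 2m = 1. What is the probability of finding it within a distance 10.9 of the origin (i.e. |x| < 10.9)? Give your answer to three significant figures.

P = 0.993

The normalised bound state is ψ = √κ e^{−κ|x|} with κ = mg/ℏ² = 0.2275.
P(|x| < d) = ∫_{−d}^{d} κ e^{−2κ|x|} dx = 1 − e^{−2κd} = 1 − e^{−4.960} = 0.9930.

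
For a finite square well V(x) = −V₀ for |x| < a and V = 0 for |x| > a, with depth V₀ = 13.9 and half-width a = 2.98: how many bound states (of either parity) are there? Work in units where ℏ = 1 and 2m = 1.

Define the well-strength parameter z₀ = (a/ℏ)√(2mV₀) = 2.98 × √(2·0.5·13.9) = 11.11.
The even/odd transcendental equations gain one root per π/2 in z₀, giving N = 1 + ⌊2z₀/π⌋ = 1 + ⌊7.073⌋ = 8.

N = 8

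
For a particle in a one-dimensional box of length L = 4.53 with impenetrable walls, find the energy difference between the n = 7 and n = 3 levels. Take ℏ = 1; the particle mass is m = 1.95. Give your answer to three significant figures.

E_n = n²π²ℏ²/(2mL²), so ΔE = (7² − 3²) π²ℏ²/(2mL²).
ΔE = 40 × π² / (2 × 1.95 × 4.53²) = 4.933.

ΔE = 4.93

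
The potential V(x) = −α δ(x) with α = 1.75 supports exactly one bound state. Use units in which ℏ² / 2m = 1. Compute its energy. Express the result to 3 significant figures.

E = -0.766

The bound state is ψ(x) = √κ e^{−κ|x|}. The derivative jump ψ'(0⁺) − ψ'(0⁻) = −(2mα/ℏ²)ψ(0) fixes κ = mα/ℏ² = 0.8750.
Then E = −ℏ²κ²/(2m) = −mα²/(2ℏ²) = -0.7656.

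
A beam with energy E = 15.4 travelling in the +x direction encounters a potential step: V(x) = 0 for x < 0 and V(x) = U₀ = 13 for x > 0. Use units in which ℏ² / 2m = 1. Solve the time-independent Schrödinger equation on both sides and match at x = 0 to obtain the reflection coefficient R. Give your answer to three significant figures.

The wavenumbers are k₁ = √(2mE)/ℏ = 3.924 on the left and k₂ = √(2m(E − U₀))/ℏ = 1.549 on the right.
Continuity of ψ and ψ′ at the step yields the reflection amplitude r = (k₁ − k₂)/(k₁ + k₂) = 0.4339; thus R = |r|² = 0.1883, T = 0.8117.

R = 0.188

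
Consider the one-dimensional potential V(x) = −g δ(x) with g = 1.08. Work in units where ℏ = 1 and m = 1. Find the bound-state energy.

For x ≠ 0 the bound state is ψ ∝ e^{−κ|x|}; integrating the TISE across the delta gives the cusp condition 2κ = 2mg/ℏ², so κ = 1.080.
Then E = −ℏ²κ²/(2m) = −mg²/(2ℏ²) = -0.5832.

E = -0.583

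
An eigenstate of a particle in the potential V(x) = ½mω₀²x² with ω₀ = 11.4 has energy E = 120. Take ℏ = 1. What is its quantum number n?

Invert E_n = (n + ½)ℏω₀: n = E/ℏω₀ − ½ = 10.026, so n = 10.

n = 10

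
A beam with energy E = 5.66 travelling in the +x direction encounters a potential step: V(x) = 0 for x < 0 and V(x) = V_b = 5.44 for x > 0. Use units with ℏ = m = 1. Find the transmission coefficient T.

T = 0.550

The wavenumbers are k₁ = √(2mE)/ℏ = 3.365 on the left and k₂ = √(2m(E − V_b))/ℏ = 0.6633 on the right.
Continuity of ψ and ψ′ at the step yields the reflection amplitude r = (k₁ − k₂)/(k₁ + k₂) = 0.6706; thus R = |r|² = 0.4497, T = 0.5503.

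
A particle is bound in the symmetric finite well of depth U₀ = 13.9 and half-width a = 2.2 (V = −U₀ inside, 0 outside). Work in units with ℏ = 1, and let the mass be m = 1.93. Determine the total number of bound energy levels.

Define the well-strength parameter z₀ = (a/ℏ)√(2mU₀) = 2.2 × √(2·1.93·13.9) = 16.11.
A new bound state (alternating even/odd) appears each time z₀ passes a multiple of π/2, so N = ⌊2z₀/π⌋ + 1 = ⌊10.26⌋ + 1 = 11.

N = 11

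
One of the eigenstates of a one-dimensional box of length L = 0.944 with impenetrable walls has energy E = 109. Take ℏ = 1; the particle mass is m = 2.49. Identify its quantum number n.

From E_n = n²π²ℏ²/(2mL²) invert to n = √(2mL²E)/(πℏ).
n = (0.944/π) × √(2 × 2.49 × 109) = 7.001 → n = 7.

n = 7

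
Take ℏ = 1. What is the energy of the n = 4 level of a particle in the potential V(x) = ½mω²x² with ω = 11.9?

The oscillator eigenvalues are E_n = ℏω(n + ½), so E_4 = 11.9 × 4.5 = 53.55.

E = 53.6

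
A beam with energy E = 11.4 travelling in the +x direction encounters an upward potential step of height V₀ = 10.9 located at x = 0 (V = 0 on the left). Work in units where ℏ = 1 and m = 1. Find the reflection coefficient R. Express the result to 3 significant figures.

R = 0.427

The wavenumbers are k₁ = √(2mE)/ℏ = 4.775 on the left and k₂ = √(2m(E − V₀))/ℏ = 1.000 on the right.
Continuity of ψ and ψ′ at the step yields the reflection amplitude r = (k₁ − k₂)/(k₁ + k₂) = 0.6537; thus R = |r|² = 0.4273, T = 0.5727.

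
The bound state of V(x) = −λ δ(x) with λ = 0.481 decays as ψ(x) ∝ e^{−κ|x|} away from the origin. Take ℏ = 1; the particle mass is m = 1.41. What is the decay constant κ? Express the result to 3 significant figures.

κ = 0.678

Integrate −(ℏ²/2m)ψ'' − λδ(x)ψ = Eψ from −ε to +ε: the ψ'' term gives ψ'(0⁺) − ψ'(0⁻) and the δ term gives −(2mλ/ℏ²)ψ(0).
With ψ ∝ e^{−κ|x|} this yields −2κ = −2mλ/ℏ², so κ = mλ/ℏ² = 0.6782.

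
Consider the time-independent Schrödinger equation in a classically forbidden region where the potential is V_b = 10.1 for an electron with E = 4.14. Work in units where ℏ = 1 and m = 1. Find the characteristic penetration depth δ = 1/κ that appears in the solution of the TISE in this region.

δ = 0.290

Since E < V_b the TISE in this region is ψ'' = κ²ψ with κ = √(2m(V_b − E))/ℏ.
κ = √(2 × 1 × 5.96) = 3.453. The penetration depth is δ = 1/κ = 0.290.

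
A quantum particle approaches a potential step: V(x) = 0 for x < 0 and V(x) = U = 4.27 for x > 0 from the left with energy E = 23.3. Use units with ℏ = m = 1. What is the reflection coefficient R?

On each side the TISE gives plane waves with k = √(2m(E − V))/ℏ: k₁ = √(2·1·23.3) = 6.826, k₂ = √(2·1·19.03) = 6.169.
Matching ψ and ψ′ at x = 0 gives r = (k₁ − k₂)/(k₁ + k₂), so R = r² = 0.002557 and T = 1 − R = 0.9974.

R = 0.00256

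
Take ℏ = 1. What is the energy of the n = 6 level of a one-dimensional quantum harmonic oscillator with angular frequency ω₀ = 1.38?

E = 8.97

The oscillator eigenvalues are E_n = ℏω₀(n + ½), so E_6 = 1.38 × 6.5 = 8.970.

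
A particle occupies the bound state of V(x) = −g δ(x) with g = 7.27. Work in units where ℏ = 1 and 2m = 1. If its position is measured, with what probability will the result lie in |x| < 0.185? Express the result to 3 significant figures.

P = 0.739

The normalised bound state is ψ = √κ e^{−κ|x|} with κ = mg/ℏ² = 3.635.
P(|x| < d) = ∫_{−d}^{d} κ e^{−2κ|x|} dx = 1 − e^{−2κd} = 1 − e^{−1.345} = 0.7394.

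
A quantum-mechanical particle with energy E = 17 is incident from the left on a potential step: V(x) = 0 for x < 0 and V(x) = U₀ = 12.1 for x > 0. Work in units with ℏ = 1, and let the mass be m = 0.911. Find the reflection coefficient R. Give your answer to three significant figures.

On each side the TISE gives plane waves with k = √(2m(E − V))/ℏ: k₁ = √(2·0.911·17) = 5.565, k₂ = √(2·0.911·4.9) = 2.988.
Continuity of ψ and ψ′ at the step yields the reflection amplitude r = (k₁ − k₂)/(k₁ + k₂) = 0.3013; thus R = |r|² = 0.09081, T = 0.9092.

R = 0.0908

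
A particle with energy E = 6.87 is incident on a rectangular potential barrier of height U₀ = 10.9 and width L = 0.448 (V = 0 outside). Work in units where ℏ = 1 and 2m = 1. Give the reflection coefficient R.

R = 0.530

E < U₀: inside the barrier ψ ∝ e^{±κx} with κ = √(2m(U₀ − E))/ℏ = 2.007.
κL = 0.8994, sinh(κL) = 1.026.
Matching ψ, ψ′ at both faces gives T = [1 + U₀² sinh²(κL) / (4E(U₀ − E))]⁻¹ = 1/2.128 = 0.470.
R = 1 − T = 0.530.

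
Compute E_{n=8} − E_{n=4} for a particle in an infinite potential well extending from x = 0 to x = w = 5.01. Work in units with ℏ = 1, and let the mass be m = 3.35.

E_n = n²π²ℏ²/(2mw²), so ΔE = (8² − 4²) π²ℏ²/(2mw²).
ΔE = 48 × π² / (2 × 3.35 × 5.01²) = 2.817.

ΔE = 2.82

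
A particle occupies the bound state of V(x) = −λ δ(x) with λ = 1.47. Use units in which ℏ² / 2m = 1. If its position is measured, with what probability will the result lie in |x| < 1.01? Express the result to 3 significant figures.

P = 0.773

The normalised bound state is ψ = √κ e^{−κ|x|} with κ = mλ/ℏ² = 0.7350.
P(|x| < d) = ∫_{−d}^{d} κ e^{−2κ|x|} dx = 1 − e^{−2κd} = 1 − e^{−1.485} = 0.7734.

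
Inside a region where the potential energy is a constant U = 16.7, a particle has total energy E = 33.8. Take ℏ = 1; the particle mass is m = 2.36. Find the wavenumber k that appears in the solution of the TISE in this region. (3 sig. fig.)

With E > U the solution is oscillatory, ψ ∝ e^{±ikx} with k = √(2m(E − U))/ℏ.
k = √(2 × 2.36 × 17.1) = 8.984.

k = 8.98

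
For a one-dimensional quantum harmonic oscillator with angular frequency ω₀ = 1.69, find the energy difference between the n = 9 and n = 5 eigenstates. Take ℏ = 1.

ΔE = 6.76

E_n = ℏω₀(n + ½), so ΔE = (9 − 5) ℏω₀ = 4 × 1.69 = 6.760.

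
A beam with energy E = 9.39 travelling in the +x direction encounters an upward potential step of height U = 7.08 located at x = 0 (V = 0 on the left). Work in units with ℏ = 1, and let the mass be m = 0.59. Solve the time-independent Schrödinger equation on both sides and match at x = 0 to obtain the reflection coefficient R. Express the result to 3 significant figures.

The wavenumbers are k₁ = √(2mE)/ℏ = 3.329 on the left and k₂ = √(2m(E − U))/ℏ = 1.651 on the right.
Continuity of ψ and ψ′ at the step yields the reflection amplitude r = (k₁ − k₂)/(k₁ + k₂) = 0.3369; thus R = |r|² = 0.1135, T = 0.8865.

R = 0.114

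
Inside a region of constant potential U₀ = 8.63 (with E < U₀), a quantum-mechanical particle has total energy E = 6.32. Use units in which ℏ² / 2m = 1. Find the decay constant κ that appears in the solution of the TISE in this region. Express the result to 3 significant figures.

κ = 1.52

Since E < U₀ the TISE in this region is ψ'' = κ²ψ with κ = √(2m(U₀ − E))/ℏ.
κ = √(2 × 0.5 × 2.31) = 1.520.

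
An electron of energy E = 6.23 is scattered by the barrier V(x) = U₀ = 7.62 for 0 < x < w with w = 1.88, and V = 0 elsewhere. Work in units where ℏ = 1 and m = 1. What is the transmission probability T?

T = 0.00452

Since E < U₀ the interior solution is evanescent with decay constant κ = √(2m(U₀ − E))/ℏ = 1.667.
κw = 3.135, sinh(κw) = 11.47.
The exact tunnelling result is T⁻¹ = 1 + U₀² sinh²(κw) / [4E(U₀ − E)] = 221.4, so T = 0.00452.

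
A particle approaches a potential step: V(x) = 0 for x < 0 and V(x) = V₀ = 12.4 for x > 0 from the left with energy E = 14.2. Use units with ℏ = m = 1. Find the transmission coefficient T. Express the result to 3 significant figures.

On each side the TISE gives plane waves with k = √(2m(E − V))/ℏ: k₁ = √(2·1·14.2) = 5.329, k₂ = √(2·1·1.8) = 1.897.
Matching ψ and ψ′ at x = 0 gives r = (k₁ − k₂)/(k₁ + k₂), so R = r² = 0.2255 and T = 1 − R = 0.7745.

T = 0.774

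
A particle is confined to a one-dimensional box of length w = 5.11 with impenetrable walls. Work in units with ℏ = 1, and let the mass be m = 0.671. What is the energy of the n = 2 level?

The infinite-well eigenfunctions ψ_n = √(2/w) sin(nπx/w) vanish at both walls, giving E_n = n²π²ℏ²/(2mw²).
E_2 = 2² × π² / (2 × 0.671 × 5.11²) = 1.127.

E = 1.13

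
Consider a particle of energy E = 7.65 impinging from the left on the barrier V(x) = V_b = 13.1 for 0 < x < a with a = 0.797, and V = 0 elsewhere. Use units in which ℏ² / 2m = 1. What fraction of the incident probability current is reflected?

R = 0.910

Since E < V_b the interior solution is evanescent with decay constant κ = √(2m(V_b − E))/ℏ = 2.335.
κa = 1.861, sinh(κa) = 3.136.
The exact tunnelling result is T⁻¹ = 1 + V_b² sinh²(κa) / [4E(V_b − E)] = 11.12, so T = 0.0899.
R = 1 − T = 0.910.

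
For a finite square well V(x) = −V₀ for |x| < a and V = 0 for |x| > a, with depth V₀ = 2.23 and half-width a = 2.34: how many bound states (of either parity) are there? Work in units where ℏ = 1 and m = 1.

Define the well-strength parameter z₀ = (a/ℏ)√(2mV₀) = 2.34 × √(2·1·2.23) = 4.942.
A new bound state (alternating even/odd) appears each time z₀ passes a multiple of π/2, so N = ⌊2z₀/π⌋ + 1 = ⌊3.146⌋ + 1 = 4.

N = 4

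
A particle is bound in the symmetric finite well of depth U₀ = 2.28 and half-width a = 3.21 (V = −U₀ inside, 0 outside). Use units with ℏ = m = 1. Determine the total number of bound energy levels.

Define the well-strength parameter z₀ = (a/ℏ)√(2mU₀) = 3.21 × √(2·1·2.28) = 6.855.
A new bound state (alternating even/odd) appears each time z₀ passes a multiple of π/2, so N = ⌊2z₀/π⌋ + 1 = ⌊4.364⌋ + 1 = 5.

N = 5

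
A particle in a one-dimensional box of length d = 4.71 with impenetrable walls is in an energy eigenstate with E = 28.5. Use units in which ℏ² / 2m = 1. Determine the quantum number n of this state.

For an infinite well E_n = n²π²ℏ²/(2md²), so n = (d/πℏ)√(2mE).
n = (4.71/π) × √(2 × 0.5 × 28.5) = 8.004 → n = 8.

n = 8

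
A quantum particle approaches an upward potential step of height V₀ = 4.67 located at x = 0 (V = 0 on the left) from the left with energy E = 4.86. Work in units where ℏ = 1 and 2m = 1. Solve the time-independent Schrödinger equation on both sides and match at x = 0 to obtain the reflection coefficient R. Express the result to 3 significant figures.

R = 0.449

On each side the TISE gives plane waves with k = √(2m(E − V))/ℏ: k₁ = √(2·½·4.86) = 2.205, k₂ = √(2·½·0.19) = 0.4359.
Continuity of ψ and ψ′ at the step yields the reflection amplitude r = (k₁ − k₂)/(k₁ + k₂) = 0.6698; thus R = |r|² = 0.4487, T = 0.5513.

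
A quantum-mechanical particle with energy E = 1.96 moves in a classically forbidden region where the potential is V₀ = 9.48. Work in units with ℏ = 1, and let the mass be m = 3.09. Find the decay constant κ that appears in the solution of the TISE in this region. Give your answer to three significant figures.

κ = 6.82

Since E < V₀ the TISE in this region is ψ'' = κ²ψ with κ = √(2m(V₀ − E))/ℏ.
κ = √(2 × 3.09 × 7.52) = 6.817.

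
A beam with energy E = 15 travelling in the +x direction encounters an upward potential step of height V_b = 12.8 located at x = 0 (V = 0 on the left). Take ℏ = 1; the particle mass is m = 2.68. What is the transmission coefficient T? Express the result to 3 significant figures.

On each side the TISE gives plane waves with k = √(2m(E − V))/ℏ: k₁ = √(2·2.68·15) = 8.967, k₂ = √(2·2.68·2.2) = 3.434.
Matching ψ and ψ′ at x = 0 gives r = (k₁ − k₂)/(k₁ + k₂), so R = r² = 0.1991 and T = 1 − R = 0.8009.

T = 0.801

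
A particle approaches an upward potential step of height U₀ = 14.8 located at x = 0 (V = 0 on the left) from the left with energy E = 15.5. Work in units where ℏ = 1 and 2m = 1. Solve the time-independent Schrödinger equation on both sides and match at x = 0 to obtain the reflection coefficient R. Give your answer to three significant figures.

R = 0.422

The wavenumbers are k₁ = √(2mE)/ℏ = 3.937 on the left and k₂ = √(2m(E − U₀))/ℏ = 0.8367 on the right.
Matching ψ and ψ′ at x = 0 gives r = (k₁ − k₂)/(k₁ + k₂), so R = r² = 0.4218 and T = 1 − R = 0.5782.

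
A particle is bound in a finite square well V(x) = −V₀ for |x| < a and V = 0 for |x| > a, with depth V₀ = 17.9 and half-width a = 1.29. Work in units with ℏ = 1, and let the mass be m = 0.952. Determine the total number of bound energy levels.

Define the well-strength parameter z₀ = (a/ℏ)√(2mV₀) = 1.29 × √(2·0.952·17.9) = 7.531.
The even/odd transcendental equations gain one root per π/2 in z₀, giving N = 1 + ⌊2z₀/π⌋ = 1 + ⌊4.794⌋ = 5.

N = 5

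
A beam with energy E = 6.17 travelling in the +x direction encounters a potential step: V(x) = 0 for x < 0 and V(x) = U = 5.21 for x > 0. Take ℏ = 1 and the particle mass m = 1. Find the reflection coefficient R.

On each side the TISE gives plane waves with k = √(2m(E − V))/ℏ: k₁ = √(2·1·6.17) = 3.513, k₂ = √(2·1·0.96) = 1.386.
Continuity of ψ and ψ′ at the step yields the reflection amplitude r = (k₁ − k₂)/(k₁ + k₂) = 0.4343; thus R = |r|² = 0.1886, T = 0.8114.

R = 0.189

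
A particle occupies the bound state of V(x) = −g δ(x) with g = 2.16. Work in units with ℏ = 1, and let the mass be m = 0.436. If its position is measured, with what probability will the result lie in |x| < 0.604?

The normalised bound state is ψ = √κ e^{−κ|x|} with κ = mg/ℏ² = 0.9418.
P(|x| < d) = ∫_{−d}^{d} κ e^{−2κ|x|} dx = 1 − e^{−2κd} = 1 − e^{−1.138} = 0.6794.

P = 0.679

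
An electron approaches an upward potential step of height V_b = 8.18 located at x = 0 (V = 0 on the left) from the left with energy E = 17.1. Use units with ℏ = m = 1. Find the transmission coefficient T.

On each side the TISE gives plane waves with k = √(2m(E − V))/ℏ: k₁ = √(2·1·17.1) = 5.848, k₂ = √(2·1·8.92) = 4.224.
Matching ψ and ψ′ at x = 0 gives r = (k₁ − k₂)/(k₁ + k₂), so R = r² = 0.02601 and T = 1 − R = 0.9740.

T = 0.974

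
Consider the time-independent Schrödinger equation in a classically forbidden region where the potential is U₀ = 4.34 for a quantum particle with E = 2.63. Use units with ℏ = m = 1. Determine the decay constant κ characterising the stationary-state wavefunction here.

Since E < U₀ the TISE in this region is ψ'' = κ²ψ with κ = √(2m(U₀ − E))/ℏ.
κ = √(2 × 1 × 1.71) = 1.849.

κ = 1.85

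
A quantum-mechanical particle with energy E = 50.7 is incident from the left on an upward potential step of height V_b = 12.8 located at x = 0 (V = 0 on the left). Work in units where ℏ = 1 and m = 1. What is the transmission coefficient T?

T = 0.995

On each side the TISE gives plane waves with k = √(2m(E − V))/ℏ: k₁ = √(2·1·50.7) = 10.07, k₂ = √(2·1·37.9) = 8.706.
Matching ψ and ψ′ at x = 0 gives r = (k₁ − k₂)/(k₁ + k₂), so R = r² = 0.005273 and T = 1 − R = 0.9947.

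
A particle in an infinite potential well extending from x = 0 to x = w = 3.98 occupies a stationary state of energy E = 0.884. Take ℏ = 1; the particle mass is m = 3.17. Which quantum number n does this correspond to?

n = 3

For an infinite well E_n = n²π²ℏ²/(2mw²), so n = (w/πℏ)√(2mE).
n = (3.98/π) × √(2 × 3.17 × 0.884) = 2.999 → n = 3.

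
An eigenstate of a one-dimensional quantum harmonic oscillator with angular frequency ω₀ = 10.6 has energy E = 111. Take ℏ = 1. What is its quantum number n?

E_n = ℏω₀(n + ½) ⇒ n = E/(ℏω₀) − ½ = 111/10.6 − 0.5 = 9.972 → n = 10.

n = 10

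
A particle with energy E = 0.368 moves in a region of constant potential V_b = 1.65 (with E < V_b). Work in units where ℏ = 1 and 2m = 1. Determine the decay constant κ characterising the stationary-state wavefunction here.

Since E < V_b the TISE in this region is ψ'' = κ²ψ with κ = √(2m(V_b − E))/ℏ.
κ = √(2 × 0.5 × 1.282) = 1.132.

κ = 1.13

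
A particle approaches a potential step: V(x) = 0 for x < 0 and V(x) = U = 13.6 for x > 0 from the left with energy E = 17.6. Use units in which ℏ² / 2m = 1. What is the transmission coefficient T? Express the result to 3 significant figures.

T = 0.874

The wavenumbers are k₁ = √(2mE)/ℏ = 4.195 on the left and k₂ = √(2m(E − U))/ℏ = 2.000 on the right.
Continuity of ψ and ψ′ at the step yields the reflection amplitude r = (k₁ − k₂)/(k₁ + k₂) = 0.3543; thus R = |r|² = 0.1256, T = 0.8744.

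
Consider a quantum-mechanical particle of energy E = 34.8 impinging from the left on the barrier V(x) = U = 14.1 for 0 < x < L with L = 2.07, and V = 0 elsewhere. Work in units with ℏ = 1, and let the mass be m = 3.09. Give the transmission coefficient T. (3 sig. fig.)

E > U: inside the barrier k₂ = √(2m(E − U))/ℏ = 11.31, k₂L = 23.41.
T = [1 + U² sin²(k₂L) / (4E(E − U))]⁻¹ = 1/1.067 = 0.937.

T = 0.937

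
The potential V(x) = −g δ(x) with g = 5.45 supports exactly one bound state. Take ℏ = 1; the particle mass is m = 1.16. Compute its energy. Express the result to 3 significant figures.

For x ≠ 0 the bound state is ψ ∝ e^{−κ|x|}; integrating the TISE across the delta gives the cusp condition 2κ = 2mg/ℏ², so κ = 6.322.
Then E = −ℏ²κ²/(2m) = −mg²/(2ℏ²) = -17.23.

E = -17.2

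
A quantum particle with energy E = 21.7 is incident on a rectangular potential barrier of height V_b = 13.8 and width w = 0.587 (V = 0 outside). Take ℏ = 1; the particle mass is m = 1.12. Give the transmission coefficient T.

E > V_b: inside the barrier k₂ = √(2m(E − V_b))/ℏ = 4.207, k₂w = 2.469.
Matching at both interfaces gives T⁻¹ = 1 + V_b² sin²(k₂w) / [4E(E − V_b)] = 1.108, hence T = 0.903.

T = 0.903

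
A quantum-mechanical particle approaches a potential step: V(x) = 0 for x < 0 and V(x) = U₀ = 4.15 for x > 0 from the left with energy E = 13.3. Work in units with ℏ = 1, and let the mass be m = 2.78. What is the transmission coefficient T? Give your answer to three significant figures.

On each side the TISE gives plane waves with k = √(2m(E − V))/ℏ: k₁ = √(2·2.78·13.3) = 8.599, k₂ = √(2·2.78·9.15) = 7.133.
Matching ψ and ψ′ at x = 0 gives r = (k₁ − k₂)/(k₁ + k₂), so R = r² = 0.008692 and T = 1 − R = 0.9913.

T = 0.991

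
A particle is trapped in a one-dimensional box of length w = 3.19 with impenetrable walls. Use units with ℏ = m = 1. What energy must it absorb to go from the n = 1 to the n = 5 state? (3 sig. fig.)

E_n = n²π²ℏ²/(2mw²), so ΔE = (5² − 1²) π²ℏ²/(2mw²).
ΔE = 24 × π² / (2 × 1 × 3.19²) = 11.64.

ΔE = 11.6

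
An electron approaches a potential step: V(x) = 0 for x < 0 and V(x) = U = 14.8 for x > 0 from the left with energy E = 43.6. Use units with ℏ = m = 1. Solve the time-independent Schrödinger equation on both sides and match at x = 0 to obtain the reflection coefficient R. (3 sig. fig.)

R = 0.0107

The wavenumbers are k₁ = √(2mE)/ℏ = 9.338 on the left and k₂ = √(2m(E − U))/ℏ = 7.589 on the right.
Matching ψ and ψ′ at x = 0 gives r = (k₁ − k₂)/(k₁ + k₂), so R = r² = 0.01067 and T = 1 − R = 0.9893.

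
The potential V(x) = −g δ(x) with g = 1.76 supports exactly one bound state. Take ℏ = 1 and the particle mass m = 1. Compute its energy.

E = -1.55

The bound state is ψ(x) = √κ e^{−κ|x|}. The derivative jump ψ'(0⁺) − ψ'(0⁻) = −(2mg/ℏ²)ψ(0) fixes κ = mg/ℏ² = 1.760.
Then E = −ℏ²κ²/(2m) = −mg²/(2ℏ²) = -1.549.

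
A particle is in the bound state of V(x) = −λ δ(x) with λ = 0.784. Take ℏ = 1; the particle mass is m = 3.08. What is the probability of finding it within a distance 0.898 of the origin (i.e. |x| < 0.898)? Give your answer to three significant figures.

The normalised bound state is ψ = √κ e^{−κ|x|} with κ = mλ/ℏ² = 2.415.
P(|x| < d) = ∫_{−d}^{d} κ e^{−2κ|x|} dx = 1 − e^{−2κd} = 1 − e^{−4.337} = 0.9869.

P = 0.987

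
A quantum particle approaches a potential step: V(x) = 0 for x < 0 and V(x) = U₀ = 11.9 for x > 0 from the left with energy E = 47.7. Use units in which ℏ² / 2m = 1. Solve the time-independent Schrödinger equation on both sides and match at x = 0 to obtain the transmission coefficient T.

T = 0.995

On each side the TISE gives plane waves with k = √(2m(E − V))/ℏ: k₁ = √(2·½·47.7) = 6.907, k₂ = √(2·½·35.8) = 5.983.
Continuity of ψ and ψ′ at the step yields the reflection amplitude r = (k₁ − k₂)/(k₁ + k₂) = 0.07162; thus R = |r|² = 0.005130, T = 0.9949.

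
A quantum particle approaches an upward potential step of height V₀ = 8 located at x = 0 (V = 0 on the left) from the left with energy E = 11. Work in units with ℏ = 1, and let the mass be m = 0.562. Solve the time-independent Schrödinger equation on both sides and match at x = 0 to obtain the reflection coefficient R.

R = 0.0985

On each side the TISE gives plane waves with k = √(2m(E − V))/ℏ: k₁ = √(2·0.562·11) = 3.516, k₂ = √(2·0.562·3) = 1.836.
Continuity of ψ and ψ′ at the step yields the reflection amplitude r = (k₁ − k₂)/(k₁ + k₂) = 0.3139; thus R = |r|² = 0.09851, T = 0.9015.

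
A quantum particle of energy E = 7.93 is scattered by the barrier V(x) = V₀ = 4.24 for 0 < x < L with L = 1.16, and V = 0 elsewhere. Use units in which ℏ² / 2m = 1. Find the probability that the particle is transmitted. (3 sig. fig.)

T = 0.912

Above the barrier the interior wavenumber is k₂ = √(2m(E − V₀))/ℏ = 1.921, giving phase k₂L = 2.228.
T = [1 + V₀² sin²(k₂L) / (4E(E − V₀))]⁻¹ = 1/1.096 = 0.912.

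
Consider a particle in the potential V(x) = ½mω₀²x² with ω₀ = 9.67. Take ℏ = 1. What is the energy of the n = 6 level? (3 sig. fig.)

E = 62.9

The oscillator eigenvalues are E_n = ℏω₀(n + ½), so E_6 = 9.67 × 6.5 = 62.86.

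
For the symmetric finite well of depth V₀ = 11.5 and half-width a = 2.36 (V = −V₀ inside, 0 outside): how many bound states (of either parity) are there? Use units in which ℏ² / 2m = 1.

N = 6

The dimensionless depth is z₀ = a√(2mV₀)/ℏ = 2.36 × √(11.50) = 8.003.
The even/odd transcendental equations gain one root per π/2 in z₀, giving N = 1 + ⌊2z₀/π⌋ = 1 + ⌊5.095⌋ = 6.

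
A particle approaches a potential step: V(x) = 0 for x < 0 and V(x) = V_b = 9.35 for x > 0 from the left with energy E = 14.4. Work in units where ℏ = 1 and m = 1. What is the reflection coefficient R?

R = 0.0656

On each side the TISE gives plane waves with k = √(2m(E − V))/ℏ: k₁ = √(2·1·14.4) = 5.367, k₂ = √(2·1·5.05) = 3.178.
Continuity of ψ and ψ′ at the step yields the reflection amplitude r = (k₁ − k₂)/(k₁ + k₂) = 0.2561; thus R = |r|² = 0.06560, T = 0.9344.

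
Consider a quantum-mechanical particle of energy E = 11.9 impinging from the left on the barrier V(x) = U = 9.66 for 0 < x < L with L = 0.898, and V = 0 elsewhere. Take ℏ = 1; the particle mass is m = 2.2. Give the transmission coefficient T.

T = 0.919

E > U: inside the barrier k₂ = √(2m(E − U))/ℏ = 3.139, k₂L = 2.819.
T = [1 + U² sin²(k₂L) / (4E(E − U))]⁻¹ = 1/1.088 = 0.919.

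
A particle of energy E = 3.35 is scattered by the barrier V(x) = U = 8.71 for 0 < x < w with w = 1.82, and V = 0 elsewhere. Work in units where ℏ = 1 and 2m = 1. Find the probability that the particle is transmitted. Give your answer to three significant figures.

Since E < U the interior solution is evanescent with decay constant κ = √(2m(U − E))/ℏ = 2.315.
κw = 4.214, sinh(κw) = 33.79.
Matching ψ, ψ′ at both faces gives T = [1 + U² sinh²(κw) / (4E(U − E))]⁻¹ = 1/1207 = 0.000828.

T = 0.000828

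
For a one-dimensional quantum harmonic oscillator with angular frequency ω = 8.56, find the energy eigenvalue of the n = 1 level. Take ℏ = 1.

The oscillator eigenvalues are E_n = ℏω(n + ½), so E_1 = 8.56 × 1.5 = 12.84.

E = 12.8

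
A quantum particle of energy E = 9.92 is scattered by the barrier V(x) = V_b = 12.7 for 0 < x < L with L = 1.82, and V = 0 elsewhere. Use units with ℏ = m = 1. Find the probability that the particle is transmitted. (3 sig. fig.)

T = 0.000512

Since E < V_b the interior solution is evanescent with decay constant κ = √(2m(V_b − E))/ℏ = 2.358.
κL = 4.291, sinh(κL) = 36.53.
The exact tunnelling result is T⁻¹ = 1 + V_b² sinh²(κL) / [4E(V_b − E)] = 1952, so T = 0.000512.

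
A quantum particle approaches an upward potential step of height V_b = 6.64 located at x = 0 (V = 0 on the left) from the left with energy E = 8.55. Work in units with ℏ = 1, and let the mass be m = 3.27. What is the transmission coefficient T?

T = 0.872

On each side the TISE gives plane waves with k = √(2m(E − V))/ℏ: k₁ = √(2·3.27·8.55) = 7.478, k₂ = √(2·3.27·1.91) = 3.534.
Matching ψ and ψ′ at x = 0 gives r = (k₁ − k₂)/(k₁ + k₂), so R = r² = 0.1282 and T = 1 − R = 0.8718.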